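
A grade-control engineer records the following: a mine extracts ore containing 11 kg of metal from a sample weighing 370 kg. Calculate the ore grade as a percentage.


2.973%

Ore grade = (metal mass / ore mass) * 100
= (11 / 370) * 100
= 0.02972972973 * 100
= 2.973%


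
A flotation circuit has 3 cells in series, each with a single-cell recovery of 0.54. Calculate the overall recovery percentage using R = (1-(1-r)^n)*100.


Complement of single-cell recovery:
1 - r = 1 - 0.54 = 0.46
Raise to power n:
(1 - r)^3 = 0.46^3 = 0.097336
Overall recovery:
R = (1 - 0.097336) * 100
= 90.2664%

90.2664%


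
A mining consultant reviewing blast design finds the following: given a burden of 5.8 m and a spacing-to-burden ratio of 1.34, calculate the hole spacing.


7.772 m

Spacing = burden * ratio
= 5.8 * 1.34
= 7.772 m


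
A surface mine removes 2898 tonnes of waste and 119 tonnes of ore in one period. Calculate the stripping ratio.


Stripping ratio = waste tonnage / ore tonnage
= 2898 / 119
= 24.3529

24.3529


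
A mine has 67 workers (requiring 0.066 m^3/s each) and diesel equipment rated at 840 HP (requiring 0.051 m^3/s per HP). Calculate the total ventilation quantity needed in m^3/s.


47.262 m^3/s

Airflow for workers:
Q_people = 67 * 0.066 = 4.422 m^3/s
Airflow for diesel equipment:
Q_diesel = 840 * 0.051 = 42.84 m^3/s
Total ventilation:
Q_total = 4.422 + 42.84
= 47.262 m^3/s


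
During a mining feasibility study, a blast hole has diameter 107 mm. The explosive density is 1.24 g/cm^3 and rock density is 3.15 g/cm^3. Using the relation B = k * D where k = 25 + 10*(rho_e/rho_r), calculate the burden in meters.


3.0962 m

First, compute k:
rho_e / rho_r = 1.24 / 3.15 = 0.3936507937
k = 25 + 10 * 0.3936507937 = 28.93650794
Then, compute burden:
B = k * D / 1000 = 28.93650794 * 107 / 1000
= 3096.206349 / 1000
= 3.0962 m


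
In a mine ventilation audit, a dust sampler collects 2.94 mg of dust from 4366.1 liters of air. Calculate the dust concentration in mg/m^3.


0.6734 mg/m^3

Convert liters to m^3: 1 m^3 = 1000 L
Concentration = mass / volume * 1000
= 2.94 / 4366.1 * 1000
= 0.0006733698266 * 1000
= 0.6734 mg/m^3


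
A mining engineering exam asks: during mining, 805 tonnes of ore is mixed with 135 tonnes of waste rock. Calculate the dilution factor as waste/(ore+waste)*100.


14.3617%

Total material = ore + waste
= 805 + 135 = 940 tonnes
Dilution = waste / total * 100
= 135 / 940 * 100
= 0.1436170213 * 100
= 14.3617%


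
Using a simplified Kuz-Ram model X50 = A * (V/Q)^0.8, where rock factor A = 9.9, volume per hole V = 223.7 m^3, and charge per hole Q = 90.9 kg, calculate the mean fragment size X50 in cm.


20.3478 cm

Compute V/Q:
V/Q = 223.7 / 90.9 = 2.460946095
Raise to the power 0.8:
(V/Q)^0.8 = 2.460946095^0.8 = 2.055330565
Multiply by A:
X50 = 9.9 * 2.055330565
= 20.3478 cm


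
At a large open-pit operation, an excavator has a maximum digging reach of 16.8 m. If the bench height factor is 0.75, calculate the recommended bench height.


12.6 m

Bench height = reach * factor
= 16.8 * 0.75
= 12.6 m


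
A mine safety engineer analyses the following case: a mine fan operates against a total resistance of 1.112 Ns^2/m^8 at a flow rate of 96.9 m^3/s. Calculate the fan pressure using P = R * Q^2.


Compute Q^2:
Q^2 = 96.9^2 = 9389.61
Compute pressure:
P = R * Q^2 = 1.112 * 9389.61
= 10441.2463 Pa

10441.2463 Pa


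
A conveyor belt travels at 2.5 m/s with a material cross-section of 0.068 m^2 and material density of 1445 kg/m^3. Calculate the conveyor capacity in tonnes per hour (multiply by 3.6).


Volumetric flow = speed * area
= 2.5 * 0.068 = 0.17 m^3/s
Mass flow = volumetric * density
= 0.17 * 1445 = 245.65 kg/s
Convert to t/h: multiply by 3.6
Capacity = 245.65 * 3.6
= 884.34 t/h

884.34 t/h


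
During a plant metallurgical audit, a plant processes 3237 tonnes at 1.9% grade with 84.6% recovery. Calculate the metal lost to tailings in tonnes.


9.4715 tonnes

Total metal in feed:
= 3237 * 1.9 / 100 = 61.503 tonnes
Metal recovered:
= 61.503 * 84.6 / 100 = 52.031538 tonnes
Metal lost to tailings:
= 61.503 - 52.031538
= 9.4715 tonnes


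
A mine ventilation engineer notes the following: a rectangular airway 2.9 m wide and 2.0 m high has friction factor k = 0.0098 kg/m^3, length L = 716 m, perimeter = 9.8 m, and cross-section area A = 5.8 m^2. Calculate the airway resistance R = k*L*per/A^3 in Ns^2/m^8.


0.3524 Ns^2/m^8

Compute the numerator:
k * L * per = 0.0098 * 716 * 9.8
= 68.76464
Compute the denominator:
A^3 = 5.8^3 = 195.112
Resistance:
R = 68.76464 / 195.112
= 0.3524 Ns^2/m^8


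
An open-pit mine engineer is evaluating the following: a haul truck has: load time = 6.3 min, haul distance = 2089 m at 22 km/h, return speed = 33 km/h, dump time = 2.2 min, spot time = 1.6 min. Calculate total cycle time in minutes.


Convert haul speed to m/min: 22 * 1000/60 = 366.6666667 m/min
Haul time = 2089 / 366.6666667 = 5.697272727 min
Convert return speed to m/min: 33 * 1000/60 = 550 m/min
Return time = 2089 / 550 = 3.798181818 min
Total cycle time:
= 6.3 + 5.697272727 + 2.2 + 3.798181818 + 1.6
= 19.5955 min

19.5955 min


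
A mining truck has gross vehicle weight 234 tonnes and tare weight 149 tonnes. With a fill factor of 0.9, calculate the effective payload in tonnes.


76.5 tonnes

Maximum payload = gross - tare
= 234 - 149 = 85 tonnes
Effective payload = max payload * fill factor
= 85 * 0.9
= 76.5 tonnes


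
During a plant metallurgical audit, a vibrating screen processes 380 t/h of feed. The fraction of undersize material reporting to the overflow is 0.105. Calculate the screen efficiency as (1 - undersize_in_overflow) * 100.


89.5%

Screen efficiency = (1 - fraction of undersize in overflow) * 100
= (1 - 0.105) * 100
= 0.895 * 100
= 89.5%


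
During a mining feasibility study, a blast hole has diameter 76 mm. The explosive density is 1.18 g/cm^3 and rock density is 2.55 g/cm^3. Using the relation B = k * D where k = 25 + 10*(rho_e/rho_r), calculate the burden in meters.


2.2517 m

First, compute k:
rho_e / rho_r = 1.18 / 2.55 = 0.462745098
k = 25 + 10 * 0.462745098 = 29.62745098
Then, compute burden:
B = k * D / 1000 = 29.62745098 * 76 / 1000
= 2251.686275 / 1000
= 2.2517 m


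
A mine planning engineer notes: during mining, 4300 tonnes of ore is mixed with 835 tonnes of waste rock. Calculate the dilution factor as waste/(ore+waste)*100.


16.261%

Total material = ore + waste
= 4300 + 835 = 5135 tonnes
Dilution = waste / total * 100
= 835 / 5135 * 100
= 0.1626095424 * 100
= 16.261%


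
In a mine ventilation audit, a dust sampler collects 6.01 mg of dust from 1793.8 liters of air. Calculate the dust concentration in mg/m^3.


Convert liters to m^3: 1 m^3 = 1000 L
Concentration = mass / volume * 1000
= 6.01 / 1793.8 * 1000
= 0.003350429256 * 1000
= 3.3504 mg/m^3

3.3504 mg/m^3


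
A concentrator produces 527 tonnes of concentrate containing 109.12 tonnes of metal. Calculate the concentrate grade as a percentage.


Grade = (metal in concentrate / concentrate mass) * 100
= (109.12 / 527) * 100
= 0.2070588235 * 100
= 20.7059%

20.7059%


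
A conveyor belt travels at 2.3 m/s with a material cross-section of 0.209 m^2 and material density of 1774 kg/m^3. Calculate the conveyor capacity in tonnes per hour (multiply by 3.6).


Volumetric flow = speed * area
= 2.3 * 0.209 = 0.4807 m^3/s
Mass flow = volumetric * density
= 0.4807 * 1774 = 852.7618 kg/s
Convert to t/h: multiply by 3.6
Capacity = 852.7618 * 3.6
= 3069.9425 t/h

3069.9425 t/h


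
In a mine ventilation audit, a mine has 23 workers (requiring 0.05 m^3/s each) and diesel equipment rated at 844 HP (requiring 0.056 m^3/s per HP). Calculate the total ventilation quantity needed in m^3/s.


48.414 m^3/s

Airflow for workers:
Q_people = 23 * 0.05 = 1.15 m^3/s
Airflow for diesel equipment:
Q_diesel = 844 * 0.056 = 47.264 m^3/s
Total ventilation:
Q_total = 1.15 + 47.264
= 48.414 m^3/s


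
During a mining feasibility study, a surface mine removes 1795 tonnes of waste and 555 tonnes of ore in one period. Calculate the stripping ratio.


Stripping ratio = waste tonnage / ore tonnage
= 1795 / 555
= 3.2342

3.2342


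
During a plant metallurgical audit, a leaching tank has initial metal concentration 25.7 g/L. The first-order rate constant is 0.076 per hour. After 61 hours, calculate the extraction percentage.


Compute the exponent:
-k * t = -0.076 * 61 = -4.636
Remaining concentration:
C = 25.7 * exp(-4.636)
= 25.7 * 0.009696405783
= 0.2491976286 g/L
Extracted = 25.7 - 0.2491976286 = 25.45080237 g/L
Extraction % = 25.45080237 / 25.7 * 100
= 99.0304%

99.0304%


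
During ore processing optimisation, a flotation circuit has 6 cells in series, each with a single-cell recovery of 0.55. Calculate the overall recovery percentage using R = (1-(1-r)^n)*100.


Complement of single-cell recovery:
1 - r = 1 - 0.55 = 0.45
Raise to power n:
(1 - r)^6 = 0.45^6 = 0.008303765625
Overall recovery:
R = (1 - 0.008303765625) * 100
= 99.1696%

99.1696%


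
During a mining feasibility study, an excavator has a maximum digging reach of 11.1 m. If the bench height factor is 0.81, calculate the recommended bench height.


8.991 m

Bench height = reach * factor
= 11.1 * 0.81
= 8.991 m


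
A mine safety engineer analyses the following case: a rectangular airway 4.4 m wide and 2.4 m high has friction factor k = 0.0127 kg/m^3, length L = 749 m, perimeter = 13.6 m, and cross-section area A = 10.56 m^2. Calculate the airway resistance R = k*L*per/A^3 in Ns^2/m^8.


0.1099 Ns^2/m^8

Compute the numerator:
k * L * per = 0.0127 * 749 * 13.6
= 129.36728
Compute the denominator:
A^3 = 10.56^3 = 1177.583616
Resistance:
R = 129.36728 / 1177.583616
= 0.1099 Ns^2/m^8


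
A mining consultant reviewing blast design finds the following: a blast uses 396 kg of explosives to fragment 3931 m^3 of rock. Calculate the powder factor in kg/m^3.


0.1007 kg/m^3

Powder factor = explosive mass / rock volume
= 396 / 3931
= 0.1007 kg/m^3


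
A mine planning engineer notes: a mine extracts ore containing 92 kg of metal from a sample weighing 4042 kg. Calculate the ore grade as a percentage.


2.2761%

Ore grade = (metal mass / ore mass) * 100
= (92 / 4042) * 100
= 0.0227610094 * 100
= 2.2761%


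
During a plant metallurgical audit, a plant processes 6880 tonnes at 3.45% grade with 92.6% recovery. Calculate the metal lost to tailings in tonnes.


17.5646 tonnes

Total metal in feed:
= 6880 * 3.45 / 100 = 237.36 tonnes
Metal recovered:
= 237.36 * 92.6 / 100 = 219.79536 tonnes
Metal lost to tailings:
= 237.36 - 219.79536
= 17.5646 tonnes


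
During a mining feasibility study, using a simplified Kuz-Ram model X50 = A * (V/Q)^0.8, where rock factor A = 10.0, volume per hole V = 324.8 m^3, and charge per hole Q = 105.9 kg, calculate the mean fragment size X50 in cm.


24.5118 cm

Compute V/Q:
V/Q = 324.8 / 105.9 = 3.067044381
Raise to the power 0.8:
(V/Q)^0.8 = 3.067044381^0.8 = 2.451184763
Multiply by A:
X50 = 10.0 * 2.451184763
= 24.5118 cm


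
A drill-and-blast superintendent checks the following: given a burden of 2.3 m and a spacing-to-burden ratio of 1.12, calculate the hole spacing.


Spacing = burden * ratio
= 2.3 * 1.12
= 2.576 m

2.576 m


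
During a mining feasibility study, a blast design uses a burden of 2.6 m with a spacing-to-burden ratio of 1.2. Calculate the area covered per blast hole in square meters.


First, find the spacing:
Spacing = burden * ratio = 2.6 * 1.2
= 3.12 m
Then, calculate the area:
Area = burden * spacing = 2.6 * 3.12
= 8.112 m^2

8.112 m^2


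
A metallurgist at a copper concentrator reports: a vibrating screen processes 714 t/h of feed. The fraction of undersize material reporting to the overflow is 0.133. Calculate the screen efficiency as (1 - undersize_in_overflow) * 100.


86.7%

Screen efficiency = (1 - fraction of undersize in overflow) * 100
= (1 - 0.133) * 100
= 0.867 * 100
= 86.7%


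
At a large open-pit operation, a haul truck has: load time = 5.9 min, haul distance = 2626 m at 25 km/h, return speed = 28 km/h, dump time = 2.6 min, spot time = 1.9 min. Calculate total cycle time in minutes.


Convert haul speed to m/min: 25 * 1000/60 = 416.6666667 m/min
Haul time = 2626 / 416.6666667 = 6.3024 min
Convert return speed to m/min: 28 * 1000/60 = 466.6666667 m/min
Return time = 2626 / 466.6666667 = 5.627142857 min
Total cycle time:
= 5.9 + 6.3024 + 2.6 + 5.627142857 + 1.9
= 22.3295 min

22.3295 min


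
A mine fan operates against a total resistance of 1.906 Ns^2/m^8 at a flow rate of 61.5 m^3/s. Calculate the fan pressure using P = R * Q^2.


7208.9685 Pa

Compute Q^2:
Q^2 = 61.5^2 = 3782.25
Compute pressure:
P = R * Q^2 = 1.906 * 3782.25
= 7208.9685 Pa


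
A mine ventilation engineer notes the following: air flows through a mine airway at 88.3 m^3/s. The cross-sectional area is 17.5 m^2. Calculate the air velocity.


5.0457 m/s

Velocity = flow rate / cross-sectional area
= 88.3 / 17.5
= 5.0457 m/s


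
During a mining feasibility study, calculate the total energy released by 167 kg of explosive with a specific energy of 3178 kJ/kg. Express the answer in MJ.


530.726 MJ

Energy = mass * specific_energy / 1000
= 167 * 3178 / 1000
= 530726 / 1000
= 530.726 MJ


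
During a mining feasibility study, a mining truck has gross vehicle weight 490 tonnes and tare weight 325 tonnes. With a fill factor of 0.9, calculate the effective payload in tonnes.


148.5 tonnes

Maximum payload = gross - tare
= 490 - 325 = 165 tonnes
Effective payload = max payload * fill factor
= 165 * 0.9
= 148.5 tonnes


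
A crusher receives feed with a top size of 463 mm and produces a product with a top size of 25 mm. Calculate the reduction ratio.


18.52

Reduction ratio = feed size / product size
= 463 / 25
= 18.52


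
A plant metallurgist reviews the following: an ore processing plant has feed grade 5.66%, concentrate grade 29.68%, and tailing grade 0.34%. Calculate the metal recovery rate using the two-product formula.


Using the two-product formula:
R = 100 * c * (f - t) / (f * (c - t))
Numerator = 100 * 29.68 * (5.66 - 0.34)
= 100 * 29.68 * 5.32
= 15789.76
Denominator = 5.66 * (29.68 - 0.34)
= 5.66 * 29.34
= 166.0644
R = 15789.76 / 166.0644
= 95.0821%

95.0821%


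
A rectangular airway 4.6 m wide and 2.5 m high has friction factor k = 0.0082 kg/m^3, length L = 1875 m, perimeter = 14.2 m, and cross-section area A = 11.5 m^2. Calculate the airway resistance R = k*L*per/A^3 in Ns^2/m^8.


0.1436 Ns^2/m^8

Compute the numerator:
k * L * per = 0.0082 * 1875 * 14.2
= 218.325
Compute the denominator:
A^3 = 11.5^3 = 1520.875
Resistance:
R = 218.325 / 1520.875
= 0.1436 Ns^2/m^8


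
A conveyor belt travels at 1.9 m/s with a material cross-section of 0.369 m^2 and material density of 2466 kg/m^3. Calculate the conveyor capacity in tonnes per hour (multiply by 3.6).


Volumetric flow = speed * area
= 1.9 * 0.369 = 0.7011 m^3/s
Mass flow = volumetric * density
= 0.7011 * 2466 = 1728.9126 kg/s
Convert to t/h: multiply by 3.6
Capacity = 1728.9126 * 3.6
= 6224.0854 t/h

6224.0854 t/h


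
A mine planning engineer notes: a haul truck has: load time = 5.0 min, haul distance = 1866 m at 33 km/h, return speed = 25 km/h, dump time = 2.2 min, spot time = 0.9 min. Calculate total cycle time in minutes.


Convert haul speed to m/min: 33 * 1000/60 = 550 m/min
Haul time = 1866 / 550 = 3.392727273 min
Convert return speed to m/min: 25 * 1000/60 = 416.6666667 m/min
Return time = 1866 / 416.6666667 = 4.4784 min
Total cycle time:
= 5.0 + 3.392727273 + 2.2 + 4.4784 + 0.9
= 15.9711 min

15.9711 min


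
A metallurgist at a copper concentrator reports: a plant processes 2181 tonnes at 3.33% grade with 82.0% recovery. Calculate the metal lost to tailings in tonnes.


13.0729 tonnes

Total metal in feed:
= 2181 * 3.33 / 100 = 72.6273 tonnes
Metal recovered:
= 72.6273 * 82.0 / 100 = 59.554386 tonnes
Metal lost to tailings:
= 72.6273 - 59.554386
= 13.0729 tonnes


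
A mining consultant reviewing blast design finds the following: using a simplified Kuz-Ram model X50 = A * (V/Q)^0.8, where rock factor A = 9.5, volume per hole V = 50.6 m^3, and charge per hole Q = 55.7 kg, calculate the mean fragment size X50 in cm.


8.7975 cm

Compute V/Q:
V/Q = 50.6 / 55.7 = 0.908438061
Raise to the power 0.8:
(V/Q)^0.8 = 0.908438061^0.8 = 0.9260538835
Multiply by A:
X50 = 9.5 * 0.9260538835
= 8.7975 cm


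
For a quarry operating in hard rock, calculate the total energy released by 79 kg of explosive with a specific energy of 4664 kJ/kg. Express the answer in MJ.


368.456 MJ

Energy = mass * specific_energy / 1000
= 79 * 4664 / 1000
= 368456 / 1000
= 368.456 MJ


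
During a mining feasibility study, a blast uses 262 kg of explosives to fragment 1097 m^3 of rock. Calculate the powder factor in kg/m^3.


Powder factor = explosive mass / rock volume
= 262 / 1097
= 0.2388 kg/m^3

0.2388 kg/m^3


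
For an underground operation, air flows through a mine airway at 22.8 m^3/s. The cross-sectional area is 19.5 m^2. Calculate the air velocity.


Velocity = flow rate / cross-sectional area
= 22.8 / 19.5
= 1.1692 m/s

1.1692 m/s


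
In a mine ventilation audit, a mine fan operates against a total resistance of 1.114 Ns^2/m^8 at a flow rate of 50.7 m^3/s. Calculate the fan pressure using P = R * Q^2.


2863.5259 Pa

Compute Q^2:
Q^2 = 50.7^2 = 2570.49
Compute pressure:
P = R * Q^2 = 1.114 * 2570.49
= 2863.5259 Pa


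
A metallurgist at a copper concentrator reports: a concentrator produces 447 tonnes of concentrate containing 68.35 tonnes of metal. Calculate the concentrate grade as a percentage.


Grade = (metal in concentrate / concentrate mass) * 100
= (68.35 / 447) * 100
= 0.1529082774 * 100
= 15.2908%

15.2908%


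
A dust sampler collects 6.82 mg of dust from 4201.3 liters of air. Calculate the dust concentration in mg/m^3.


Convert liters to m^3: 1 m^3 = 1000 L
Concentration = mass / volume * 1000
= 6.82 / 4201.3 * 1000
= 0.001623307072 * 1000
= 1.6233 mg/m^3

1.6233 mg/m^3


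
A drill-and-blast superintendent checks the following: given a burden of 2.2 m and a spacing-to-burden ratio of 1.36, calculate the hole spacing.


2.992 m

Spacing = burden * ratio
= 2.2 * 1.36
= 2.992 m


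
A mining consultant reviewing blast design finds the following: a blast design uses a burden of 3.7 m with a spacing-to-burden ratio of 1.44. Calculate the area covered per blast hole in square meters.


19.7136 m^2

First, find the spacing:
Spacing = burden * ratio = 3.7 * 1.44
= 5.328 m
Then, calculate the area:
Area = burden * spacing = 3.7 * 5.328
= 19.7136 m^2


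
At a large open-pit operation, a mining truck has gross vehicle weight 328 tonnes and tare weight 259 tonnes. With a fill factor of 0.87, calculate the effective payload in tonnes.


Maximum payload = gross - tare
= 328 - 259 = 69 tonnes
Effective payload = max payload * fill factor
= 69 * 0.87
= 60.03 tonnes

60.03 tonnes


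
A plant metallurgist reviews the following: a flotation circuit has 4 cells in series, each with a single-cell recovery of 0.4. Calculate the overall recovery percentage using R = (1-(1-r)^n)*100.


87.04%

Complement of single-cell recovery:
1 - r = 1 - 0.4 = 0.6
Raise to power n:
(1 - r)^4 = 0.6^4 = 0.1296
Overall recovery:
R = (1 - 0.1296) * 100
= 87.04%


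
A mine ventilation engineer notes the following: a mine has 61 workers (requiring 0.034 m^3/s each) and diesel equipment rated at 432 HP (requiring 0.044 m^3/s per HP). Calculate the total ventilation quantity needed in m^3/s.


21.082 m^3/s

Airflow for workers:
Q_people = 61 * 0.034 = 2.074 m^3/s
Airflow for diesel equipment:
Q_diesel = 432 * 0.044 = 19.008 m^3/s
Total ventilation:
Q_total = 2.074 + 19.008
= 21.082 m^3/s


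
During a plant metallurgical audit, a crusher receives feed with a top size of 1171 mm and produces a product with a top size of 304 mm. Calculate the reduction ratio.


3.852

Reduction ratio = feed size / product size
= 1171 / 304
= 3.852


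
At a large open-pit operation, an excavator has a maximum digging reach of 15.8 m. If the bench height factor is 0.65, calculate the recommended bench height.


Bench height = reach * factor
= 15.8 * 0.65
= 10.27 m

10.27 m


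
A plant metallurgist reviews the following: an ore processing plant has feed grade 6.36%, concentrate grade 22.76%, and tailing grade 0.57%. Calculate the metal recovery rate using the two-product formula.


Using the two-product formula:
R = 100 * c * (f - t) / (f * (c - t))
Numerator = 100 * 22.76 * (6.36 - 0.57)
= 100 * 22.76 * 5.79
= 13178.04
Denominator = 6.36 * (22.76 - 0.57)
= 6.36 * 22.19
= 141.1284
R = 13178.04 / 141.1284
= 93.3762%

93.3762%


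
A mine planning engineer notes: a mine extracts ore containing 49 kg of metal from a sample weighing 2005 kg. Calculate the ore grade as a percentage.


2.4439%

Ore grade = (metal mass / ore mass) * 100
= (49 / 2005) * 100
= 0.02443890274 * 100
= 2.4439%


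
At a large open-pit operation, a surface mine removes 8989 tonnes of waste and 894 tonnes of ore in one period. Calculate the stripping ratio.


Stripping ratio = waste tonnage / ore tonnage
= 8989 / 894
= 10.0548

10.0548


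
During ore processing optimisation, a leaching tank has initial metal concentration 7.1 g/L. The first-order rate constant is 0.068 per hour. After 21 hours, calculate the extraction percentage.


76.0212%

Compute the exponent:
-k * t = -0.068 * 21 = -1.428
Remaining concentration:
C = 7.1 * exp(-1.428)
= 7.1 * 0.239788019
= 1.702494935 g/L
Extracted = 7.1 - 1.702494935 = 5.397505065 g/L
Extraction % = 5.397505065 / 7.1 * 100
= 76.0212%


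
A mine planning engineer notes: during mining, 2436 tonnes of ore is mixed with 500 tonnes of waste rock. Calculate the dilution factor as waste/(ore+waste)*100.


17.03%

Total material = ore + waste
= 2436 + 500 = 2936 tonnes
Dilution = waste / total * 100
= 500 / 2936 * 100
= 0.1702997275 * 100
= 17.03%


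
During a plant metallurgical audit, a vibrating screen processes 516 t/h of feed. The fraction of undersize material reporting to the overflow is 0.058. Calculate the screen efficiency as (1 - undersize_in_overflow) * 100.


Screen efficiency = (1 - fraction of undersize in overflow) * 100
= (1 - 0.058) * 100
= 0.942 * 100
= 94.2%

94.2%


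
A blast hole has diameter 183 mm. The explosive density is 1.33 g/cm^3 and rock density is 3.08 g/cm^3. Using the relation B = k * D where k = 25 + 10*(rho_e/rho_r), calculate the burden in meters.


First, compute k:
rho_e / rho_r = 1.33 / 3.08 = 0.4318181818
k = 25 + 10 * 0.4318181818 = 29.31818182
Then, compute burden:
B = k * D / 1000 = 29.31818182 * 183 / 1000
= 5365.227273 / 1000
= 5.3652 m

5.3652 m


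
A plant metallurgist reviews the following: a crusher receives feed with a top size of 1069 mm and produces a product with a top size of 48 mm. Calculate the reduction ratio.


Reduction ratio = feed size / product size
= 1069 / 48
= 22.2708

22.2708


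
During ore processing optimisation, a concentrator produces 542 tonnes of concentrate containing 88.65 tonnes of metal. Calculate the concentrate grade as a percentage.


Grade = (metal in concentrate / concentrate mass) * 100
= (88.65 / 542) * 100
= 0.1635608856 * 100
= 16.3561%

16.3561%


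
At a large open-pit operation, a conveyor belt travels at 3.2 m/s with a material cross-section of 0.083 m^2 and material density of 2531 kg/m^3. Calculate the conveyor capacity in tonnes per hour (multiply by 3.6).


Volumetric flow = speed * area
= 3.2 * 0.083 = 0.2656 m^3/s
Mass flow = volumetric * density
= 0.2656 * 2531 = 672.2336 kg/s
Convert to t/h: multiply by 3.6
Capacity = 672.2336 * 3.6
= 2420.041 t/h

2420.041 t/h


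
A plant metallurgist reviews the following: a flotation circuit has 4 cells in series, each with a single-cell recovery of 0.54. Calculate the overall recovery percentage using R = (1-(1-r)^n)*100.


Complement of single-cell recovery:
1 - r = 1 - 0.54 = 0.46
Raise to power n:
(1 - r)^4 = 0.46^4 = 0.04477456
Overall recovery:
R = (1 - 0.04477456) * 100
= 95.5225%

95.5225%


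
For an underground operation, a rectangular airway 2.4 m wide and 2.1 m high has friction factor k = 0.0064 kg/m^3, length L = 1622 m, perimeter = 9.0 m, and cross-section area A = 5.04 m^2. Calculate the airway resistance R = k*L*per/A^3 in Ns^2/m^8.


0.7298 Ns^2/m^8

Compute the numerator:
k * L * per = 0.0064 * 1622 * 9.0
= 93.4272
Compute the denominator:
A^3 = 5.04^3 = 128.024064
Resistance:
R = 93.4272 / 128.024064
= 0.7298 Ns^2/m^8


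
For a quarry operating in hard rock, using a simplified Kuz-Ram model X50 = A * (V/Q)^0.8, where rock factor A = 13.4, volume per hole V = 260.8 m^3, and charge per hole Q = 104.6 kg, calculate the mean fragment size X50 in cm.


Compute V/Q:
V/Q = 260.8 / 104.6 = 2.493307839
Raise to the power 0.8:
(V/Q)^0.8 = 2.493307839^0.8 = 2.07692456
Multiply by A:
X50 = 13.4 * 2.07692456
= 27.8308 cm

27.8308 cm


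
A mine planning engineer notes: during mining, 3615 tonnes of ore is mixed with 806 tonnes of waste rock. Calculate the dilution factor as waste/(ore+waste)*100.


Total material = ore + waste
= 3615 + 806 = 4421 tonnes
Dilution = waste / total * 100
= 806 / 4421 * 100
= 0.1823116942 * 100
= 18.2312%

18.2312%


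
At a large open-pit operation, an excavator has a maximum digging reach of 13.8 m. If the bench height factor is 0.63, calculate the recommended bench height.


Bench height = reach * factor
= 13.8 * 0.63
= 8.694 m

8.694 m


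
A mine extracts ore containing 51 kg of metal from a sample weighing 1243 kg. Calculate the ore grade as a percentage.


4.103%

Ore grade = (metal mass / ore mass) * 100
= (51 / 1243) * 100
= 0.04102976669 * 100
= 4.103%


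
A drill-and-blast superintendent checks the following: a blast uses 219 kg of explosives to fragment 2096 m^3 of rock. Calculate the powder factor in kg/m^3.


0.1045 kg/m^3

Powder factor = explosive mass / rock volume
= 219 / 2096
= 0.1045 kg/m^3


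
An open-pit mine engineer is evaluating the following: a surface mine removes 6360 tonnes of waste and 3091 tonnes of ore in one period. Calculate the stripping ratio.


2.0576

Stripping ratio = waste tonnage / ore tonnage
= 6360 / 3091
= 2.0576


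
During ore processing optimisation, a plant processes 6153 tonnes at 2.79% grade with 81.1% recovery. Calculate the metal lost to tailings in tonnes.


32.4454 tonnes

Total metal in feed:
= 6153 * 2.79 / 100 = 171.6687 tonnes
Metal recovered:
= 171.6687 * 81.1 / 100 = 139.2233157 tonnes
Metal lost to tailings:
= 171.6687 - 139.2233157
= 32.4454 tonnes


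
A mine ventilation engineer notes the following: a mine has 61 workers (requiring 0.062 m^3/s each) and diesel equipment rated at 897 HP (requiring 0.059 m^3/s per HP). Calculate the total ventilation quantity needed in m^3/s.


56.705 m^3/s

Airflow for workers:
Q_people = 61 * 0.062 = 3.782 m^3/s
Airflow for diesel equipment:
Q_diesel = 897 * 0.059 = 52.923 m^3/s
Total ventilation:
Q_total = 3.782 + 52.923
= 56.705 m^3/s


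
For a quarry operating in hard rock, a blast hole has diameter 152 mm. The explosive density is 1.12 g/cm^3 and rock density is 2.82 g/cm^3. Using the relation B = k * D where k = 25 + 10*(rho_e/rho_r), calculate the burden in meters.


4.4037 m

First, compute k:
rho_e / rho_r = 1.12 / 2.82 = 0.3971631206
k = 25 + 10 * 0.3971631206 = 28.97163121
Then, compute burden:
B = k * D / 1000 = 28.97163121 * 152 / 1000
= 4403.687943 / 1000
= 4.4037 m


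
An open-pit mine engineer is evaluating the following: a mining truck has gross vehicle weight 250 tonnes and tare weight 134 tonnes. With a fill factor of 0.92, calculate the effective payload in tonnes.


Maximum payload = gross - tare
= 250 - 134 = 116 tonnes
Effective payload = max payload * fill factor
= 116 * 0.92
= 106.72 tonnes

106.72 tonnes


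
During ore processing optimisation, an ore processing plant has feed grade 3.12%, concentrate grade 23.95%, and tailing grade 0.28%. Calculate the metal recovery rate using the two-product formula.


92.1024%

Using the two-product formula:
R = 100 * c * (f - t) / (f * (c - t))
Numerator = 100 * 23.95 * (3.12 - 0.28)
= 100 * 23.95 * 2.84
= 6801.8
Denominator = 3.12 * (23.95 - 0.28)
= 3.12 * 23.67
= 73.8504
R = 6801.8 / 73.8504
= 92.1024%


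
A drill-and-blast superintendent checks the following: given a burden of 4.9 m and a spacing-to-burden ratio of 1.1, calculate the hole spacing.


5.39 m

Spacing = burden * ratio
= 4.9 * 1.1
= 5.39 m


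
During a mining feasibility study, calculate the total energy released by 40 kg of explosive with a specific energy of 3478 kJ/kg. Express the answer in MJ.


139.12 MJ

Energy = mass * specific_energy / 1000
= 40 * 3478 / 1000
= 139120 / 1000
= 139.12 MJ


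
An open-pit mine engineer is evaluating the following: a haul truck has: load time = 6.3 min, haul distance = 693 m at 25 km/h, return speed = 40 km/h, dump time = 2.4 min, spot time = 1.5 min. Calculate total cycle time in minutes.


Convert haul speed to m/min: 25 * 1000/60 = 416.6666667 m/min
Haul time = 693 / 416.6666667 = 1.6632 min
Convert return speed to m/min: 40 * 1000/60 = 666.6666667 m/min
Return time = 693 / 666.6666667 = 1.0395 min
Total cycle time:
= 6.3 + 1.6632 + 2.4 + 1.0395 + 1.5
= 12.9027 min

12.9027 min


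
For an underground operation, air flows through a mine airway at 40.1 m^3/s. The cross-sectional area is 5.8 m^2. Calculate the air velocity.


6.9138 m/s

Velocity = flow rate / cross-sectional area
= 40.1 / 5.8
= 6.9138 m/s


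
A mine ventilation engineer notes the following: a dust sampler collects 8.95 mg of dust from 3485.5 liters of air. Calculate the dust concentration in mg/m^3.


Convert liters to m^3: 1 m^3 = 1000 L
Concentration = mass / volume * 1000
= 8.95 / 3485.5 * 1000
= 0.002567780806 * 1000
= 2.5678 mg/m^3

2.5678 mg/m^3


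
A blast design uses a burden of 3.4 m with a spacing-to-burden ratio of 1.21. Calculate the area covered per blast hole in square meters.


13.9876 m^2

First, find the spacing:
Spacing = burden * ratio = 3.4 * 1.21
= 4.114 m
Then, calculate the area:
Area = burden * spacing = 3.4 * 4.114
= 13.9876 m^2


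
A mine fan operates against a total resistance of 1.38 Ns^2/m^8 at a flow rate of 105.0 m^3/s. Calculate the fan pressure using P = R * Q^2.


Compute Q^2:
Q^2 = 105.0^2 = 11025.0
Compute pressure:
P = R * Q^2 = 1.38 * 11025.0
= 15214.5 Pa

15214.5 Pa


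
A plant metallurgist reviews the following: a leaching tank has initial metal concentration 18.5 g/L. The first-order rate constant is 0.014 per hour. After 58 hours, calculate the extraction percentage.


55.6031%

Compute the exponent:
-k * t = -0.014 * 58 = -0.812
Remaining concentration:
C = 18.5 * exp(-0.812)
= 18.5 * 0.4439692392
= 8.213430925 g/L
Extracted = 18.5 - 8.213430925 = 10.28656907 g/L
Extraction % = 10.28656907 / 18.5 * 100
= 55.6031%


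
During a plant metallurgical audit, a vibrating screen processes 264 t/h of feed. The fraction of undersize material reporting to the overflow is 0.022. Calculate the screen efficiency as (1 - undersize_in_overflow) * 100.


97.8%

Screen efficiency = (1 - fraction of undersize in overflow) * 100
= (1 - 0.022) * 100
= 0.978 * 100
= 97.8%


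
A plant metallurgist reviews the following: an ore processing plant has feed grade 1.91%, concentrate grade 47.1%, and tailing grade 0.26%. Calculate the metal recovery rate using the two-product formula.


86.867%

Using the two-product formula:
R = 100 * c * (f - t) / (f * (c - t))
Numerator = 100 * 47.1 * (1.91 - 0.26)
= 100 * 47.1 * 1.65
= 7771.5
Denominator = 1.91 * (47.1 - 0.26)
= 1.91 * 46.84
= 89.4644
R = 7771.5 / 89.4644
= 86.867%


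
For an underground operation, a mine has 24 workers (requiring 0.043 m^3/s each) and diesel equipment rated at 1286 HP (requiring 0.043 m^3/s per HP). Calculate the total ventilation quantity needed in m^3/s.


Airflow for workers:
Q_people = 24 * 0.043 = 1.032 m^3/s
Airflow for diesel equipment:
Q_diesel = 1286 * 0.043 = 55.298 m^3/s
Total ventilation:
Q_total = 1.032 + 55.298
= 56.33 m^3/s

56.33 m^3/s


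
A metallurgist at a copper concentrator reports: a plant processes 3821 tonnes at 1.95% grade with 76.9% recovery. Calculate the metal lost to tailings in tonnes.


Total metal in feed:
= 3821 * 1.95 / 100 = 74.5095 tonnes
Metal recovered:
= 74.5095 * 76.9 / 100 = 57.2978055 tonnes
Metal lost to tailings:
= 74.5095 - 57.2978055
= 17.2117 tonnes

17.2117 tonnes


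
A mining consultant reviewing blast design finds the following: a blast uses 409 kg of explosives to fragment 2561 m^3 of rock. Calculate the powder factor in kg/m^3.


Powder factor = explosive mass / rock volume
= 409 / 2561
= 0.1597 kg/m^3

0.1597 kg/m^3


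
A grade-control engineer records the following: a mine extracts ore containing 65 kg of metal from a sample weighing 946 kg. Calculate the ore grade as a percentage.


6.871%

Ore grade = (metal mass / ore mass) * 100
= (65 / 946) * 100
= 0.06871035941 * 100
= 6.871%


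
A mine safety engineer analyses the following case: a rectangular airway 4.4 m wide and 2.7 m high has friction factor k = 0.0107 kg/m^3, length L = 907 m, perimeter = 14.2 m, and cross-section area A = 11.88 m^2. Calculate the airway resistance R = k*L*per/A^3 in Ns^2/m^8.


Compute the numerator:
k * L * per = 0.0107 * 907 * 14.2
= 137.80958
Compute the denominator:
A^3 = 11.88^3 = 1676.676672
Resistance:
R = 137.80958 / 1676.676672
= 0.0822 Ns^2/m^8

0.0822 Ns^2/m^8


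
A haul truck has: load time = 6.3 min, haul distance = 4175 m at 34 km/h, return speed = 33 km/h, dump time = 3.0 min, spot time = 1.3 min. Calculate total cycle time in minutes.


25.5586 min

Convert haul speed to m/min: 34 * 1000/60 = 566.6666667 m/min
Haul time = 4175 / 566.6666667 = 7.367647059 min
Convert return speed to m/min: 33 * 1000/60 = 550 m/min
Return time = 4175 / 550 = 7.590909091 min
Total cycle time:
= 6.3 + 7.367647059 + 3.0 + 7.590909091 + 1.3
= 25.5586 min


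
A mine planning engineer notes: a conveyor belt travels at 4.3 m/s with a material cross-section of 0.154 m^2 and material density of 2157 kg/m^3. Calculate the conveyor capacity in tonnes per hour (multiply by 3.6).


5142.1154 t/h

Volumetric flow = speed * area
= 4.3 * 0.154 = 0.6622 m^3/s
Mass flow = volumetric * density
= 0.6622 * 2157 = 1428.3654 kg/s
Convert to t/h: multiply by 3.6
Capacity = 1428.3654 * 3.6
= 5142.1154 t/h


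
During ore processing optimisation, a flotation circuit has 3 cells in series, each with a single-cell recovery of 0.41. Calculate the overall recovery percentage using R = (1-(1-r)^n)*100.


Complement of single-cell recovery:
1 - r = 1 - 0.41 = 0.59
Raise to power n:
(1 - r)^3 = 0.59^3 = 0.205379
Overall recovery:
R = (1 - 0.205379) * 100
= 79.4621%

79.4621%


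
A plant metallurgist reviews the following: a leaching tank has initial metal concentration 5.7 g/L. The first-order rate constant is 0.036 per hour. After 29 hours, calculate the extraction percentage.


Compute the exponent:
-k * t = -0.036 * 29 = -1.044
Remaining concentration:
C = 5.7 * exp(-1.044)
= 5.7 * 0.3520436871
= 2.006649016 g/L
Extracted = 5.7 - 2.006649016 = 3.693350984 g/L
Extraction % = 3.693350984 / 5.7 * 100
= 64.7956%

64.7956%


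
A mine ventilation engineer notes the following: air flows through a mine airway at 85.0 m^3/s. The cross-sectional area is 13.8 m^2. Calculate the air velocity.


6.1594 m/s

Velocity = flow rate / cross-sectional area
= 85.0 / 13.8
= 6.1594 m/s


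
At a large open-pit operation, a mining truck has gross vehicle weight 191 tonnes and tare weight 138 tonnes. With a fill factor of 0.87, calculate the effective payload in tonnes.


Maximum payload = gross - tare
= 191 - 138 = 53 tonnes
Effective payload = max payload * fill factor
= 53 * 0.87
= 46.11 tonnes

46.11 tonnes


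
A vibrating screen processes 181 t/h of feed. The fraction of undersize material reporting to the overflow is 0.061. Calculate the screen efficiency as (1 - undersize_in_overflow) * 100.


Screen efficiency = (1 - fraction of undersize in overflow) * 100
= (1 - 0.061) * 100
= 0.939 * 100
= 93.9%

93.9%


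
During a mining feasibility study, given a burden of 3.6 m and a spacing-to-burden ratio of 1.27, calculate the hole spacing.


4.572 m

Spacing = burden * ratio
= 3.6 * 1.27
= 4.572 m


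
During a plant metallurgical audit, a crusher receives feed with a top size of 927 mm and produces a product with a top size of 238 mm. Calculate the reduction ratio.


3.895

Reduction ratio = feed size / product size
= 927 / 238
= 3.895


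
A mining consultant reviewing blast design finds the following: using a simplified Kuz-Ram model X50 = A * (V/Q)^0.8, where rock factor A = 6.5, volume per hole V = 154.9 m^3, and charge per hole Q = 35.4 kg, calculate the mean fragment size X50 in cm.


21.1715 cm

Compute V/Q:
V/Q = 154.9 / 35.4 = 4.375706215
Raise to the power 0.8:
(V/Q)^0.8 = 4.375706215^0.8 = 3.257155739
Multiply by A:
X50 = 6.5 * 3.257155739
= 21.1715 cm


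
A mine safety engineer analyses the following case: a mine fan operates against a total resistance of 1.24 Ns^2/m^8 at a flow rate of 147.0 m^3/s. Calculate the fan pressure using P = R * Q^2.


26795.16 Pa

Compute Q^2:
Q^2 = 147.0^2 = 21609.0
Compute pressure:
P = R * Q^2 = 1.24 * 21609.0
= 26795.16 Pa


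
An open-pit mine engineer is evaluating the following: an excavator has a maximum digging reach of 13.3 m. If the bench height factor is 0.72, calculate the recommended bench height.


9.576 m

Bench height = reach * factor
= 13.3 * 0.72
= 9.576 m


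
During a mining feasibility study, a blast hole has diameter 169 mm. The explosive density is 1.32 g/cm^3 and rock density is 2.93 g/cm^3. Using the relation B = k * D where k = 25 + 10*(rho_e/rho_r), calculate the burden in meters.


First, compute k:
rho_e / rho_r = 1.32 / 2.93 = 0.4505119454
k = 25 + 10 * 0.4505119454 = 29.50511945
Then, compute burden:
B = k * D / 1000 = 29.50511945 * 169 / 1000
= 4986.365188 / 1000
= 4.9864 m

4.9864 m


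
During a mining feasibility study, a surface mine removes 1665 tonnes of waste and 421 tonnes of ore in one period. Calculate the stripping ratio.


Stripping ratio = waste tonnage / ore tonnage
= 1665 / 421
= 3.9549

3.9549


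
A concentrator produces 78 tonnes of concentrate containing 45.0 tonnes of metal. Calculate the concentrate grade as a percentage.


Grade = (metal in concentrate / concentrate mass) * 100
= (45.0 / 78) * 100
= 0.5769230769 * 100
= 57.6923%

57.6923%


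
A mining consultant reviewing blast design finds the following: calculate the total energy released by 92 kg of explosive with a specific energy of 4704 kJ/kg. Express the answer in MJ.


Energy = mass * specific_energy / 1000
= 92 * 4704 / 1000
= 432768 / 1000
= 432.768 MJ

432.768 MJ


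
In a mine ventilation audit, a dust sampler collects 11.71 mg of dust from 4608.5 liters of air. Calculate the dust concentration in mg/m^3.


2.541 mg/m^3

Convert liters to m^3: 1 m^3 = 1000 L
Concentration = mass / volume * 1000
= 11.71 / 4608.5 * 1000
= 0.002540956927 * 1000
= 2.541 mg/m^3


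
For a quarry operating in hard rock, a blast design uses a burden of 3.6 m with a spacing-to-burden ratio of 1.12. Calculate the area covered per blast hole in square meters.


14.5152 m^2

First, find the spacing:
Spacing = burden * ratio = 3.6 * 1.12
= 4.032 m
Then, calculate the area:
Area = burden * spacing = 3.6 * 4.032
= 14.5152 m^2


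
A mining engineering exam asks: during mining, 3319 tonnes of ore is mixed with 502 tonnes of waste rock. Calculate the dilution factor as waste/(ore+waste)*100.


13.1379%

Total material = ore + waste
= 3319 + 502 = 3821 tonnes
Dilution = waste / total * 100
= 502 / 3821 * 100
= 0.1313792201 * 100
= 13.1379%
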